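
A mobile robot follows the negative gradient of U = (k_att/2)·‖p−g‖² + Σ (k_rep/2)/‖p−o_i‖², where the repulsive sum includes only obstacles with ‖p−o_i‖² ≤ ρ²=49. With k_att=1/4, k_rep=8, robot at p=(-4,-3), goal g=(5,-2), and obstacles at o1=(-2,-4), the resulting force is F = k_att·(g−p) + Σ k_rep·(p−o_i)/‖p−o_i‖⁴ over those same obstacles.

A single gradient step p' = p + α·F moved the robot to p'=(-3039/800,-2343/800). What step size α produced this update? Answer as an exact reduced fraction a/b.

α = 1/8

F_att = 1/4·(g−p) = 1/4·(9,1) = (2.2500,0.2500)
o1: d²=5 ≤ ρ²=49; F_rep = 8·(-2,1)/5² = (-0.6400,0.3200)
F = F_att + ΣF_rep = (1.6100,0.5700)
Δp = p'−p = (0.2013,0.0712); α = Δx/Fx = (161/800) / (161/100) = 1/8
check: Δy/Fy = (57/800) / (57/100) = 1/8 ✓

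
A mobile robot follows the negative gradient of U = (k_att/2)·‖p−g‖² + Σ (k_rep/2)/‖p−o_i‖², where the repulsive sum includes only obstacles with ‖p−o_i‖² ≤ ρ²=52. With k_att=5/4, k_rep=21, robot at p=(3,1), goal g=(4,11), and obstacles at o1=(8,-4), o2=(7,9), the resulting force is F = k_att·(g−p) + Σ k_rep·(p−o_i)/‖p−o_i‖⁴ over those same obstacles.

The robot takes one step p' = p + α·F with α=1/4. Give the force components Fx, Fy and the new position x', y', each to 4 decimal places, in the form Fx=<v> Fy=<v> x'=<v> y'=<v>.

Fx=1.2080 Fy=12.5420 x'=3.3020 y'=4.1355

F_att = 5/4·(g−p) = 5/4·(1,10) = (1.2500,12.5000)
o1: d²=50 ≤ ρ²=52; F_rep = 21·(-5,5)/50² = (-0.0420,0.0420)
o2: d²=80 > ρ²=52 → inactive
F = F_att + ΣF_rep = (1.2080,12.5420)
p' = p + 1/4·F = (3.3020,4.1355)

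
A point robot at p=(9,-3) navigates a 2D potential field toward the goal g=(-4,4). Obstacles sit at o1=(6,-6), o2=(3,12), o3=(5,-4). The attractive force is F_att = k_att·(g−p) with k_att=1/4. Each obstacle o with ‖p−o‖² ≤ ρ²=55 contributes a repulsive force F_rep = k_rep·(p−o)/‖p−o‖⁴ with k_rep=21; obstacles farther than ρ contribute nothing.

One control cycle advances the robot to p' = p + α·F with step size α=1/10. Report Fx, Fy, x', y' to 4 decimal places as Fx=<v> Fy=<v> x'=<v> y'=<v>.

Fx=-2.7649 Fy=2.0171 x'=8.7235 y'=-2.7983

F_att = 1/4·(g−p) = 1/4·(-13,7) = (-3.2500,1.7500)
o1: d²=18 ≤ ρ²=55; F_rep = 21·(3,3)/18² = (0.1944,0.1944)
o2: d²=261 > ρ²=55 → inactive
o3: d²=17 ≤ ρ²=55; F_rep = 21·(4,1)/17² = (0.2907,0.0727)
F = F_att + ΣF_rep = (-2.7649,2.0171)
p' = p + 1/10·F = (8.7235,-2.7983)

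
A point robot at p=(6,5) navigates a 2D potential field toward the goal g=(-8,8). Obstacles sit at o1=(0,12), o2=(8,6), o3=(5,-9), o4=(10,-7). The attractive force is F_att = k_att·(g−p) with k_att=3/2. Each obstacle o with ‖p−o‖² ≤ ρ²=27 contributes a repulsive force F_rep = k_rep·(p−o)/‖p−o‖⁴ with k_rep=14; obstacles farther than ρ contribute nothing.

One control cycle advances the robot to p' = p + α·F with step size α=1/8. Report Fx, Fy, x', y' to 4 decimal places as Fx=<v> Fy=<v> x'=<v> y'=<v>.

F_att = 3/2·(g−p) = 3/2·(-14,3) = (-21.0000,4.5000)
o1: d²=85 > ρ²=27 → inactive
o2: d²=5 ≤ ρ²=27; F_rep = 14·(-2,-1)/5² = (-1.1200,-0.5600)
o3: d²=197 > ρ²=27 → inactive
o4: d²=160 > ρ²=27 → inactive
F = F_att + ΣF_rep = (-22.1200,3.9400)
p' = p + 1/8·F = (3.2350,5.4925)

Fx=-22.1200 Fy=3.9400 x'=3.2350 y'=5.4925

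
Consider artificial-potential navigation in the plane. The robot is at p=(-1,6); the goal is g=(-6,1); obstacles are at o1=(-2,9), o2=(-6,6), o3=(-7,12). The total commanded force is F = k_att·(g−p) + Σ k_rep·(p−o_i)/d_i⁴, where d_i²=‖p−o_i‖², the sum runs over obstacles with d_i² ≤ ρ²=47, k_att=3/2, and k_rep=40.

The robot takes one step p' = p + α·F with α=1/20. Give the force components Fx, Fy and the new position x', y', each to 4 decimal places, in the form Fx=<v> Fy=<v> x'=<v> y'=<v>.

F_att = 3/2·(g−p) = 3/2·(-5,-5) = (-7.5000,-7.5000)
o1: d²=10 ≤ ρ²=47; F_rep = 40·(1,-3)/10² = (0.4000,-1.2000)
o2: d²=25 ≤ ρ²=47; F_rep = 40·(5,0)/25² = (0.3200,0.0000)
o3: d²=72 > ρ²=47 → inactive
F = F_att + ΣF_rep = (-6.7800,-8.7000)
p' = p + 1/20·F = (-1.3390,5.5650)

Fx=-6.7800 Fy=-8.7000 x'=-1.3390 y'=5.5650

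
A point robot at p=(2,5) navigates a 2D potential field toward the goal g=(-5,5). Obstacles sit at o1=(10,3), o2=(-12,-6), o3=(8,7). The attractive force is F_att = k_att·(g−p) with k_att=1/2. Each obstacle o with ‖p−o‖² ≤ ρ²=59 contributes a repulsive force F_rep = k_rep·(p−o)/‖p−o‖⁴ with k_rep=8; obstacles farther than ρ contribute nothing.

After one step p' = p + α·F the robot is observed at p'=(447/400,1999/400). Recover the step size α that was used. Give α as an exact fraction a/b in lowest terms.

F_att = 1/2·(g−p) = 1/2·(-7,0) = (-3.5000,0.0000)
o1: d²=68 > ρ²=59 → inactive
o2: d²=317 > ρ²=59 → inactive
o3: d²=40 ≤ ρ²=59; F_rep = 8·(-6,-2)/40² = (-0.0300,-0.0100)
F = F_att + ΣF_rep = (-3.5300,-0.0100)
Δp = p'−p = (-0.8825,-0.0025); α = Δx/Fx = (-353/400) / (-353/100) = 1/4
check: Δy/Fy = (-1/400) / (-1/100) = 1/4 ✓

α = 1/4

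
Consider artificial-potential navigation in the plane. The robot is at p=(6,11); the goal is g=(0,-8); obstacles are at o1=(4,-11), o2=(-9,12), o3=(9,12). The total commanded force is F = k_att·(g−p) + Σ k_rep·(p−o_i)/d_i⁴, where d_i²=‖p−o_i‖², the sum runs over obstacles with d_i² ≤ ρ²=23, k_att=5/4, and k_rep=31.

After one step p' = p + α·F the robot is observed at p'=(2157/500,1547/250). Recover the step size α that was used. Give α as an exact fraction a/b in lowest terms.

α = 1/5

F_att = 5/4·(g−p) = 5/4·(-6,-19) = (-7.5000,-23.7500)
o1: d²=488 > ρ²=23 → inactive
o2: d²=226 > ρ²=23 → inactive
o3: d²=10 ≤ ρ²=23; F_rep = 31·(-3,-1)/10² = (-0.9300,-0.3100)
F = F_att + ΣF_rep = (-8.4300,-24.0600)
Δp = p'−p = (-1.6860,-4.8120); α = Δx/Fx = (-843/500) / (-843/100) = 1/5
check: Δy/Fy = (-1203/250) / (-1203/50) = 1/5 ✓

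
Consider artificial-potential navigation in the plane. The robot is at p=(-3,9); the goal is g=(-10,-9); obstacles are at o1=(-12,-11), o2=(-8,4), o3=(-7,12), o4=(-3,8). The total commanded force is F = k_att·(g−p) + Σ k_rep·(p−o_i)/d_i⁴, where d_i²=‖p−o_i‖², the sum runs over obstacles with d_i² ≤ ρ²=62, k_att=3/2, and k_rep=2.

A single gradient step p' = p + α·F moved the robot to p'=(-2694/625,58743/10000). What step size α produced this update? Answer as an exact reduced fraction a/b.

F_att = 3/2·(g−p) = 3/2·(-7,-18) = (-10.5000,-27.0000)
o1: d²=481 > ρ²=62 → inactive
o2: d²=50 ≤ ρ²=62; F_rep = 2·(5,5)/50² = (0.0040,0.0040)
o3: d²=25 ≤ ρ²=62; F_rep = 2·(4,-3)/25² = (0.0128,-0.0096)
o4: d²=1 ≤ ρ²=62; F_rep = 2·(0,1)/1² = (0.0000,2.0000)
F = F_att + ΣF_rep = (-10.4832,-25.0056)
Δp = p'−p = (-1.3104,-3.1257); α = Δx/Fx = (-819/625) / (-6552/625) = 1/8
check: Δy/Fy = (-31257/10000) / (-31257/1250) = 1/8 ✓

α = 1/8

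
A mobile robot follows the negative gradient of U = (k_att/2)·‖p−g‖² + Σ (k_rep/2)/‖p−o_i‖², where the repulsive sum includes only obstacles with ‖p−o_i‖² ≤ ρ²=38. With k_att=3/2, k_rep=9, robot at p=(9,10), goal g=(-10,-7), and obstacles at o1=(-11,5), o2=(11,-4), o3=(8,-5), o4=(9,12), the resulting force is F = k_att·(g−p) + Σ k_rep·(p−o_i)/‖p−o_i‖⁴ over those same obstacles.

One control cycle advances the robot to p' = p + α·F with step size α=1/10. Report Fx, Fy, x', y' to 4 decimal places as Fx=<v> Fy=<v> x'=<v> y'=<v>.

F_att = 3/2·(g−p) = 3/2·(-19,-17) = (-28.5000,-25.5000)
o1: d²=425 > ρ²=38 → inactive
o2: d²=200 > ρ²=38 → inactive
o3: d²=226 > ρ²=38 → inactive
o4: d²=4 ≤ ρ²=38; F_rep = 9·(0,-2)/4² = (0.0000,-1.1250)
F = F_att + ΣF_rep = (-28.5000,-26.6250)
p' = p + 1/10·F = (6.1500,7.3375)

Fx=-28.5000 Fy=-26.6250 x'=6.1500 y'=7.3375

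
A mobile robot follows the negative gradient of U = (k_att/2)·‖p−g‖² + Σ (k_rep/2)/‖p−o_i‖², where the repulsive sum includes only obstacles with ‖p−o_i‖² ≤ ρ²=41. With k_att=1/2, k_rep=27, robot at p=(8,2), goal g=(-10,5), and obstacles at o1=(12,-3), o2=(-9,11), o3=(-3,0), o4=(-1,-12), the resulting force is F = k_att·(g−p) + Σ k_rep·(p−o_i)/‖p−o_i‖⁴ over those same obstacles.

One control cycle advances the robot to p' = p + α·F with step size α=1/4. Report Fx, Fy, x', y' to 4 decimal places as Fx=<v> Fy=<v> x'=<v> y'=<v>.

F_att = 1/2·(g−p) = 1/2·(-18,3) = (-9.0000,1.5000)
o1: d²=41 ≤ ρ²=41; F_rep = 27·(-4,5)/41² = (-0.0642,0.0803)
o2: d²=370 > ρ²=41 → inactive
o3: d²=125 > ρ²=41 → inactive
o4: d²=277 > ρ²=41 → inactive
F = F_att + ΣF_rep = (-9.0642,1.5803)
p' = p + 1/4·F = (5.7339,2.3951)

Fx=-9.0642 Fy=1.5803 x'=5.7339 y'=2.3951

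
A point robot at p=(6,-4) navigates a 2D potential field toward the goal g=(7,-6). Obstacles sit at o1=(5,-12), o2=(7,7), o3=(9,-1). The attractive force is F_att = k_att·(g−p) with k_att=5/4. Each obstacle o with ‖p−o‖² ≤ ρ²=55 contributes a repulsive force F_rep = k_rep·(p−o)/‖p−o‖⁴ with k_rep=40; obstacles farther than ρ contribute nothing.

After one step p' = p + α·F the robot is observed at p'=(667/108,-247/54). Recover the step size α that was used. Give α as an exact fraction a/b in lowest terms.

α = 1/5

F_att = 5/4·(g−p) = 5/4·(1,-2) = (1.2500,-2.5000)
o1: d²=65 > ρ²=55 → inactive
o2: d²=122 > ρ²=55 → inactive
o3: d²=18 ≤ ρ²=55; F_rep = 40·(-3,-3)/18² = (-0.3704,-0.3704)
F = F_att + ΣF_rep = (0.8796,-2.8704)
Δp = p'−p = (0.1759,-0.5741); α = Δx/Fx = (19/108) / (95/108) = 1/5
check: Δy/Fy = (-31/54) / (-155/54) = 1/5 ✓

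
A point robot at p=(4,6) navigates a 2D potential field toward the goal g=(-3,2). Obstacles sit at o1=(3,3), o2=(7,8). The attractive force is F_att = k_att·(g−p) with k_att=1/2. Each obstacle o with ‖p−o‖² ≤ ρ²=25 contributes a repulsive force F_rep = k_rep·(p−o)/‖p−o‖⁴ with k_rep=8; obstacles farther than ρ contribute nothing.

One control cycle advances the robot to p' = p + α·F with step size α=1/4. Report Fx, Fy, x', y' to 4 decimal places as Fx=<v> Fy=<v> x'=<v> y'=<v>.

F_att = 1/2·(g−p) = 1/2·(-7,-4) = (-3.5000,-2.0000)
o1: d²=10 ≤ ρ²=25; F_rep = 8·(1,3)/10² = (0.0800,0.2400)
o2: d²=13 ≤ ρ²=25; F_rep = 8·(-3,-2)/13² = (-0.1420,-0.0947)
F = F_att + ΣF_rep = (-3.5620,-1.8547)
p' = p + 1/4·F = (3.1095,5.5363)

Fx=-3.5620 Fy=-1.8547 x'=3.1095 y'=5.5363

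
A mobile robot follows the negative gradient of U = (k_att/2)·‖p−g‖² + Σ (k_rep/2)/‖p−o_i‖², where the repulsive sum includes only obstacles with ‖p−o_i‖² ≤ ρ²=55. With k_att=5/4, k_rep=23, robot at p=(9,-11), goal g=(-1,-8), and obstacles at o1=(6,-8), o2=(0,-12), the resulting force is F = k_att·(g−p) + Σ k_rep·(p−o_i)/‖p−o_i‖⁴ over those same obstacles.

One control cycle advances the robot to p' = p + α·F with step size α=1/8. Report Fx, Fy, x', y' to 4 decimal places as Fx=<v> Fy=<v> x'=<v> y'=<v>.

F_att = 5/4·(g−p) = 5/4·(-10,3) = (-12.5000,3.7500)
o1: d²=18 ≤ ρ²=55; F_rep = 23·(3,-3)/18² = (0.2130,-0.2130)
o2: d²=82 > ρ²=55 → inactive
F = F_att + ΣF_rep = (-12.2870,3.5370)
p' = p + 1/8·F = (7.4641,-10.5579)

Fx=-12.2870 Fy=3.5370 x'=7.4641 y'=-10.5579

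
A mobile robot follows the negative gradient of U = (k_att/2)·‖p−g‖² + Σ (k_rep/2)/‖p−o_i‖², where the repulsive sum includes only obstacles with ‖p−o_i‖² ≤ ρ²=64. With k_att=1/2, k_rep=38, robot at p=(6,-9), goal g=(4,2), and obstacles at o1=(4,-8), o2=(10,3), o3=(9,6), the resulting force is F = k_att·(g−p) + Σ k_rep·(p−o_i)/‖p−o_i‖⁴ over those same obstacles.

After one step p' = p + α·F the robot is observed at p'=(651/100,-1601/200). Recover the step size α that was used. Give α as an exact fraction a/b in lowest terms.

F_att = 1/2·(g−p) = 1/2·(-2,11) = (-1.0000,5.5000)
o1: d²=5 ≤ ρ²=64; F_rep = 38·(2,-1)/5² = (3.0400,-1.5200)
o2: d²=160 > ρ²=64 → inactive
o3: d²=234 > ρ²=64 → inactive
F = F_att + ΣF_rep = (2.0400,3.9800)
Δp = p'−p = (0.5100,0.9950); α = Δx/Fx = (51/100) / (51/25) = 1/4
check: Δy/Fy = (199/200) / (199/50) = 1/4 ✓

α = 1/4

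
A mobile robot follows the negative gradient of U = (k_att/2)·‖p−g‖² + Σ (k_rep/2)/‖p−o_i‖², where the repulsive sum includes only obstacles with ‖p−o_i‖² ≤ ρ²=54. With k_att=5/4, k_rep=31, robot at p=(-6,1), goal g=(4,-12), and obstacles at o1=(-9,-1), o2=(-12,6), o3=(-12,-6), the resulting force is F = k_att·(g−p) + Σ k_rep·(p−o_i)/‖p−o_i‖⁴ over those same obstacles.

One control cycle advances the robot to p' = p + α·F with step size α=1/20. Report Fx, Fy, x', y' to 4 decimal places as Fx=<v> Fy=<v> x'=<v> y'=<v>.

Fx=13.0503 Fy=-15.8831 x'=-5.3475 y'=0.2058

F_att = 5/4·(g−p) = 5/4·(10,-13) = (12.5000,-16.2500)
o1: d²=13 ≤ ρ²=54; F_rep = 31·(3,2)/13² = (0.5503,0.3669)
o2: d²=61 > ρ²=54 → inactive
o3: d²=85 > ρ²=54 → inactive
F = F_att + ΣF_rep = (13.0503,-15.8831)
p' = p + 1/20·F = (-5.3475,0.2058)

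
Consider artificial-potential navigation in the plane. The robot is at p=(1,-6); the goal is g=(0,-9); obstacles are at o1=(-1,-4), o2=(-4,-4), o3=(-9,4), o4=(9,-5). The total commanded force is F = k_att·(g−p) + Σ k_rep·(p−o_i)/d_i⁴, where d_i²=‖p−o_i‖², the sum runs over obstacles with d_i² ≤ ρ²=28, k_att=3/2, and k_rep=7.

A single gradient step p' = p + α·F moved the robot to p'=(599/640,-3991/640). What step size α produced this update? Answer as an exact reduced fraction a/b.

α = 1/20

F_att = 3/2·(g−p) = 3/2·(-1,-3) = (-1.5000,-4.5000)
o1: d²=8 ≤ ρ²=28; F_rep = 7·(2,-2)/8² = (0.2188,-0.2188)
o2: d²=29 > ρ²=28 → inactive
o3: d²=200 > ρ²=28 → inactive
o4: d²=65 > ρ²=28 → inactive
F = F_att + ΣF_rep = (-1.2812,-4.7188)
Δp = p'−p = (-0.0641,-0.2359); α = Δx/Fx = (-41/640) / (-41/32) = 1/20
check: Δy/Fy = (-151/640) / (-151/32) = 1/20 ✓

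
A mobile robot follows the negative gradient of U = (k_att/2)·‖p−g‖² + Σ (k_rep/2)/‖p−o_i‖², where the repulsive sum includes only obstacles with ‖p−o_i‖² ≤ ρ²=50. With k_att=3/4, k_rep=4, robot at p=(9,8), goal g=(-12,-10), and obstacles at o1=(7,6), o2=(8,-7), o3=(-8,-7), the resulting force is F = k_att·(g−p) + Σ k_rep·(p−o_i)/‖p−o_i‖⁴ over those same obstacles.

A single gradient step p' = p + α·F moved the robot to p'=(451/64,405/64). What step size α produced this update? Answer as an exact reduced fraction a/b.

α = 1/8

F_att = 3/4·(g−p) = 3/4·(-21,-18) = (-15.7500,-13.5000)
o1: d²=8 ≤ ρ²=50; F_rep = 4·(2,2)/8² = (0.1250,0.1250)
o2: d²=226 > ρ²=50 → inactive
o3: d²=514 > ρ²=50 → inactive
F = F_att + ΣF_rep = (-15.6250,-13.3750)
Δp = p'−p = (-1.9531,-1.6719); α = Δx/Fx = (-125/64) / (-125/8) = 1/8
check: Δy/Fy = (-107/64) / (-107/8) = 1/8 ✓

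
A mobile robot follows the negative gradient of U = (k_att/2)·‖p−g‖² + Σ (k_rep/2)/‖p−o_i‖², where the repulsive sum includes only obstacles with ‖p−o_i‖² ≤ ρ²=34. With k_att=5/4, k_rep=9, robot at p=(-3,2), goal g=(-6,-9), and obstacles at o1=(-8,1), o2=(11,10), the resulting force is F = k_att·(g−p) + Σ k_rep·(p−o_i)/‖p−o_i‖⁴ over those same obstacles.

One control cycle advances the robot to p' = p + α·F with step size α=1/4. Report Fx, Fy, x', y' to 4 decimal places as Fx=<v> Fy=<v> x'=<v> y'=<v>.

F_att = 5/4·(g−p) = 5/4·(-3,-11) = (-3.7500,-13.7500)
o1: d²=26 ≤ ρ²=34; F_rep = 9·(5,1)/26² = (0.0666,0.0133)
o2: d²=260 > ρ²=34 → inactive
F = F_att + ΣF_rep = (-3.6834,-13.7367)
p' = p + 1/4·F = (-3.9209,-1.4342)

Fx=-3.6834 Fy=-13.7367 x'=-3.9209 y'=-1.4342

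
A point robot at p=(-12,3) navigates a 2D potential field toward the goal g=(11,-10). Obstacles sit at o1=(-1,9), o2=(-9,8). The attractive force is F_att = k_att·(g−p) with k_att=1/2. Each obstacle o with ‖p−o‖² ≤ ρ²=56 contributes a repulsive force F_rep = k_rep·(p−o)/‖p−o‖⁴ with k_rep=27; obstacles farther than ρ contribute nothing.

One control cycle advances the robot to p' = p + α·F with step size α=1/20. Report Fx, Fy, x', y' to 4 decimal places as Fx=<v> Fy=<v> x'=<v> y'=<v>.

F_att = 1/2·(g−p) = 1/2·(23,-13) = (11.5000,-6.5000)
o1: d²=157 > ρ²=56 → inactive
o2: d²=34 ≤ ρ²=56; F_rep = 27·(-3,-5)/34² = (-0.0701,-0.1168)
F = F_att + ΣF_rep = (11.4299,-6.6168)
p' = p + 1/20·F = (-11.4285,2.6692)

Fx=11.4299 Fy=-6.6168 x'=-11.4285 y'=2.6692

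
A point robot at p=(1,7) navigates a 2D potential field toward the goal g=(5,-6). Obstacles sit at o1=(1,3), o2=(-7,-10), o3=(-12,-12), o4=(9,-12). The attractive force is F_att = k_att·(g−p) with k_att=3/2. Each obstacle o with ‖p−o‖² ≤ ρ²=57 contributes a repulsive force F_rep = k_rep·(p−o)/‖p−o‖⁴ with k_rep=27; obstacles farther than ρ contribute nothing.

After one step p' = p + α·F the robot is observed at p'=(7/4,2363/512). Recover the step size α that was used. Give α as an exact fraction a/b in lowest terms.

F_att = 3/2·(g−p) = 3/2·(4,-13) = (6.0000,-19.5000)
o1: d²=16 ≤ ρ²=57; F_rep = 27·(0,4)/16² = (0.0000,0.4219)
o2: d²=353 > ρ²=57 → inactive
o3: d²=530 > ρ²=57 → inactive
o4: d²=425 > ρ²=57 → inactive
F = F_att + ΣF_rep = (6.0000,-19.0781)
Δp = p'−p = (0.7500,-2.3848); α = Δx/Fx = (3/4) / (6) = 1/8
check: Δy/Fy = (-1221/512) / (-1221/64) = 1/8 ✓

α = 1/8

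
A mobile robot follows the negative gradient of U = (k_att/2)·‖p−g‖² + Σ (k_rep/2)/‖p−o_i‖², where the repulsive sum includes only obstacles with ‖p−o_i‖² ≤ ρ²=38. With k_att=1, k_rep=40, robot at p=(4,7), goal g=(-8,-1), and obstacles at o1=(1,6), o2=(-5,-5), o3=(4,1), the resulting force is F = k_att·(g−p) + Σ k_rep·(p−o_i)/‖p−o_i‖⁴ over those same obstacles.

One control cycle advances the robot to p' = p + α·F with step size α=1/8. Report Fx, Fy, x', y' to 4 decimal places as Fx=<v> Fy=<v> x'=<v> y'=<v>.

Fx=-10.8000 Fy=-7.4148 x'=2.6500 y'=6.0731

F_att = 1·(g−p) = 1·(-12,-8) = (-12.0000,-8.0000)
o1: d²=10 ≤ ρ²=38; F_rep = 40·(3,1)/10² = (1.2000,0.4000)
o2: d²=225 > ρ²=38 → inactive
o3: d²=36 ≤ ρ²=38; F_rep = 40·(0,6)/36² = (0.0000,0.1852)
F = F_att + ΣF_rep = (-10.8000,-7.4148)
p' = p + 1/8·F = (2.6500,6.0731)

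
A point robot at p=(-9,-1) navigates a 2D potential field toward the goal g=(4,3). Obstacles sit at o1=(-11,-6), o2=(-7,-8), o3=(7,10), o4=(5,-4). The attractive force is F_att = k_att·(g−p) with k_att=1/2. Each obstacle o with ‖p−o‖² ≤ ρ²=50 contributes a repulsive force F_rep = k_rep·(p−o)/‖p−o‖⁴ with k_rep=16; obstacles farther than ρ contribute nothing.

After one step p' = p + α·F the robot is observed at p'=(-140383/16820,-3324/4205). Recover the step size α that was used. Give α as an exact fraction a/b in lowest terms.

F_att = 1/2·(g−p) = 1/2·(13,4) = (6.5000,2.0000)
o1: d²=29 ≤ ρ²=50; F_rep = 16·(2,5)/29² = (0.0380,0.0951)
o2: d²=53 > ρ²=50 → inactive
o3: d²=377 > ρ²=50 → inactive
o4: d²=205 > ρ²=50 → inactive
F = F_att + ΣF_rep = (6.5380,2.0951)
Δp = p'−p = (0.6538,0.2095); α = Δx/Fx = (10997/16820) / (10997/1682) = 1/10
check: Δy/Fy = (881/4205) / (1762/841) = 1/10 ✓

α = 1/10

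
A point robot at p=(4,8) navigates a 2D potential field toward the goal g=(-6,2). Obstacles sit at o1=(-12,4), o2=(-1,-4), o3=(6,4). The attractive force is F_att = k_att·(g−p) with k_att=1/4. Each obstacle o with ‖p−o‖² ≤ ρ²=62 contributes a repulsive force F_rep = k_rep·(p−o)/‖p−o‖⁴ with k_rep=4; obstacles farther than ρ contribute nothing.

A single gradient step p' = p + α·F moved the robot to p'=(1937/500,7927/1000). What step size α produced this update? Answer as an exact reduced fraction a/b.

α = 1/20

F_att = 1/4·(g−p) = 1/4·(-10,-6) = (-2.5000,-1.5000)
o1: d²=272 > ρ²=62 → inactive
o2: d²=169 > ρ²=62 → inactive
o3: d²=20 ≤ ρ²=62; F_rep = 4·(-2,4)/20² = (-0.0200,0.0400)
F = F_att + ΣF_rep = (-2.5200,-1.4600)
Δp = p'−p = (-0.1260,-0.0730); α = Δx/Fx = (-63/500) / (-63/25) = 1/20
check: Δy/Fy = (-73/1000) / (-73/50) = 1/20 ✓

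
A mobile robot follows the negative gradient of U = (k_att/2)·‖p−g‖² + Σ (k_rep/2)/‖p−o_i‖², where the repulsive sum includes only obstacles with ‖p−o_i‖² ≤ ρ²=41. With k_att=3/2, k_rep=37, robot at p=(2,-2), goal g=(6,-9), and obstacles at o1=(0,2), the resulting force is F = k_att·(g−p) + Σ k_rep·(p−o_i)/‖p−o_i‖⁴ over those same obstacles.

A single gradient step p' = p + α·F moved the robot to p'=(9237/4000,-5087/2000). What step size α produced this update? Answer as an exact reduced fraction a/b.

F_att = 3/2·(g−p) = 3/2·(4,-7) = (6.0000,-10.5000)
o1: d²=20 ≤ ρ²=41; F_rep = 37·(2,-4)/20² = (0.1850,-0.3700)
F = F_att + ΣF_rep = (6.1850,-10.8700)
Δp = p'−p = (0.3093,-0.5435); α = Δx/Fx = (1237/4000) / (1237/200) = 1/20
check: Δy/Fy = (-1087/2000) / (-1087/100) = 1/20 ✓

α = 1/20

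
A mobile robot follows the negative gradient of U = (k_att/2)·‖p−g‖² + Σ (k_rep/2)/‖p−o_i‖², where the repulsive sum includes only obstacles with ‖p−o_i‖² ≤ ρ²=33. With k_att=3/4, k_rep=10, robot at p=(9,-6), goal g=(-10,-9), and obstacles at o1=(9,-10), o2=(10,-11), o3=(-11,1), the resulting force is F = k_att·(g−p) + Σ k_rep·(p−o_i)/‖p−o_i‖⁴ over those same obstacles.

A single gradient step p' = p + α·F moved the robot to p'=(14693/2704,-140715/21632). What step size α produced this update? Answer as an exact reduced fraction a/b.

α = 1/4

F_att = 3/4·(g−p) = 3/4·(-19,-3) = (-14.2500,-2.2500)
o1: d²=16 ≤ ρ²=33; F_rep = 10·(0,4)/16² = (0.0000,0.1562)
o2: d²=26 ≤ ρ²=33; F_rep = 10·(-1,5)/26² = (-0.0148,0.0740)
o3: d²=449 > ρ²=33 → inactive
F = F_att + ΣF_rep = (-14.2648,-2.0198)
Δp = p'−p = (-3.5662,-0.5049); α = Δx/Fx = (-9643/2704) / (-9643/676) = 1/4
check: Δy/Fy = (-10923/21632) / (-10923/5408) = 1/4 ✓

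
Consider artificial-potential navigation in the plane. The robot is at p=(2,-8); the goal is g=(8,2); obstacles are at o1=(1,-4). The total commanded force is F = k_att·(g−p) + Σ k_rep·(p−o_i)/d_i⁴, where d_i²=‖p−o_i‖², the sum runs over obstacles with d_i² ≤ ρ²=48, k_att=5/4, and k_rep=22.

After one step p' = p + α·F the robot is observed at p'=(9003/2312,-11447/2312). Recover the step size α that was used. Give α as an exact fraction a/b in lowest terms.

α = 1/4

F_att = 5/4·(g−p) = 5/4·(6,10) = (7.5000,12.5000)
o1: d²=17 ≤ ρ²=48; F_rep = 22·(1,-4)/17² = (0.0761,-0.3045)
F = F_att + ΣF_rep = (7.5761,12.1955)
Δp = p'−p = (1.8940,3.0489); α = Δx/Fx = (4379/2312) / (4379/578) = 1/4
check: Δy/Fy = (7049/2312) / (7049/578) = 1/4 ✓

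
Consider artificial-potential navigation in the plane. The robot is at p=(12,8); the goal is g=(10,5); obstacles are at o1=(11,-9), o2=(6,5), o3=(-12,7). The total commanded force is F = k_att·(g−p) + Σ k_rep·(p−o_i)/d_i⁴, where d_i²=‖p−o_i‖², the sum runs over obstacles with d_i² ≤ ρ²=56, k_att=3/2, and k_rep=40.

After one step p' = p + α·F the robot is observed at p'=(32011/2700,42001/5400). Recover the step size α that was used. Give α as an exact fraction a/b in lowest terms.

α = 1/20

F_att = 3/2·(g−p) = 3/2·(-2,-3) = (-3.0000,-4.5000)
o1: d²=290 > ρ²=56 → inactive
o2: d²=45 ≤ ρ²=56; F_rep = 40·(6,3)/45² = (0.1185,0.0593)
o3: d²=577 > ρ²=56 → inactive
F = F_att + ΣF_rep = (-2.8815,-4.4407)
Δp = p'−p = (-0.1441,-0.2220); α = Δx/Fx = (-389/2700) / (-389/135) = 1/20
check: Δy/Fy = (-1199/5400) / (-1199/270) = 1/20 ✓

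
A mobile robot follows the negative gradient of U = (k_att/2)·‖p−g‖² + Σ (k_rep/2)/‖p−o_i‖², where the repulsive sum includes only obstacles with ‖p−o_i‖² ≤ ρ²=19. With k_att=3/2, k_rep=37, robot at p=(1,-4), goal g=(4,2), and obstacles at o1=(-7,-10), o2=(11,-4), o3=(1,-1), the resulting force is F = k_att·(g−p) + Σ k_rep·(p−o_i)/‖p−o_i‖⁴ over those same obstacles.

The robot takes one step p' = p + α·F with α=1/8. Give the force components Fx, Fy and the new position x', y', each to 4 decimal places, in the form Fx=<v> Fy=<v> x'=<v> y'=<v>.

Fx=4.5000 Fy=7.6296 x'=1.5625 y'=-3.0463

F_att = 3/2·(g−p) = 3/2·(3,6) = (4.5000,9.0000)
o1: d²=100 > ρ²=19 → inactive
o2: d²=100 > ρ²=19 → inactive
o3: d²=9 ≤ ρ²=19; F_rep = 37·(0,-3)/9² = (0.0000,-1.3704)
F = F_att + ΣF_rep = (4.5000,7.6296)
p' = p + 1/8·F = (1.5625,-3.0463)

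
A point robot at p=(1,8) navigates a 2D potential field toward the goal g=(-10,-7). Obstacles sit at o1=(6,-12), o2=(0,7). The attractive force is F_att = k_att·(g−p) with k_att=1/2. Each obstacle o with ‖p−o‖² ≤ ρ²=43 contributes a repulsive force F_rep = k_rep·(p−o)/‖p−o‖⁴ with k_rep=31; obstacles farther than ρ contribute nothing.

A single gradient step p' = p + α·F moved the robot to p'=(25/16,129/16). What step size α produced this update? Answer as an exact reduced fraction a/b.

F_att = 1/2·(g−p) = 1/2·(-11,-15) = (-5.5000,-7.5000)
o1: d²=425 > ρ²=43 → inactive
o2: d²=2 ≤ ρ²=43; F_rep = 31·(1,1)/2² = (7.7500,7.7500)
F = F_att + ΣF_rep = (2.2500,0.2500)
Δp = p'−p = (0.5625,0.0625); α = Δx/Fx = (9/16) / (9/4) = 1/4
check: Δy/Fy = (1/16) / (1/4) = 1/4 ✓

α = 1/4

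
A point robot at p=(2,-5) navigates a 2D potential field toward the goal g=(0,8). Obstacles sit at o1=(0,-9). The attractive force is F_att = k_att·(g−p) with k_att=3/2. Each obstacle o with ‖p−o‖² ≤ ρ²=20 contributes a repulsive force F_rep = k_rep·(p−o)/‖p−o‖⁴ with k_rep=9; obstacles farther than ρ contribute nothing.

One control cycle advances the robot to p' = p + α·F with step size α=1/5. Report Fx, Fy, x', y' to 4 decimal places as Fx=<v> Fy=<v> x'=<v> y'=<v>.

F_att = 3/2·(g−p) = 3/2·(-2,13) = (-3.0000,19.5000)
o1: d²=20 ≤ ρ²=20; F_rep = 9·(2,4)/20² = (0.0450,0.0900)
F = F_att + ΣF_rep = (-2.9550,19.5900)
p' = p + 1/5·F = (1.4090,-1.0820)

Fx=-2.9550 Fy=19.5900 x'=1.4090 y'=-1.0820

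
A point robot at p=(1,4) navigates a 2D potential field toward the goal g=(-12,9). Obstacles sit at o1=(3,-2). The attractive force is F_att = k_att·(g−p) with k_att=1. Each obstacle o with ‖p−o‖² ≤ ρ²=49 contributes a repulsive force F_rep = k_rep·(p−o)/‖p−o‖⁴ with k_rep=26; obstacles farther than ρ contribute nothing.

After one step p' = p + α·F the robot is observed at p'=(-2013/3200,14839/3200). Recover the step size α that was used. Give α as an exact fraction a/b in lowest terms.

α = 1/8

F_att = 1·(g−p) = 1·(-13,5) = (-13.0000,5.0000)
o1: d²=40 ≤ ρ²=49; F_rep = 26·(-2,6)/40² = (-0.0325,0.0975)
F = F_att + ΣF_rep = (-13.0325,5.0975)
Δp = p'−p = (-1.6291,0.6372); α = Δx/Fx = (-5213/3200) / (-5213/400) = 1/8
check: Δy/Fy = (2039/3200) / (2039/400) = 1/8 ✓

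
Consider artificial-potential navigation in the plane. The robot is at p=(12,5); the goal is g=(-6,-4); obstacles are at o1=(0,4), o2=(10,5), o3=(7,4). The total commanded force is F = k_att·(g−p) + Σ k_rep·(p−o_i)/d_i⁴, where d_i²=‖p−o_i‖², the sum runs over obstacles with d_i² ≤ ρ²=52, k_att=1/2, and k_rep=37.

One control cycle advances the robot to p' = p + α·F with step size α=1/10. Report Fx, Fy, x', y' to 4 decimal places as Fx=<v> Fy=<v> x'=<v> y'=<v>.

Fx=-4.1013 Fy=-4.4453 x'=11.5899 y'=4.5555

F_att = 1/2·(g−p) = 1/2·(-18,-9) = (-9.0000,-4.5000)
o1: d²=145 > ρ²=52 → inactive
o2: d²=4 ≤ ρ²=52; F_rep = 37·(2,0)/4² = (4.6250,0.0000)
o3: d²=26 ≤ ρ²=52; F_rep = 37·(5,1)/26² = (0.2737,0.0547)
F = F_att + ΣF_rep = (-4.1013,-4.4453)
p' = p + 1/10·F = (11.5899,4.5555)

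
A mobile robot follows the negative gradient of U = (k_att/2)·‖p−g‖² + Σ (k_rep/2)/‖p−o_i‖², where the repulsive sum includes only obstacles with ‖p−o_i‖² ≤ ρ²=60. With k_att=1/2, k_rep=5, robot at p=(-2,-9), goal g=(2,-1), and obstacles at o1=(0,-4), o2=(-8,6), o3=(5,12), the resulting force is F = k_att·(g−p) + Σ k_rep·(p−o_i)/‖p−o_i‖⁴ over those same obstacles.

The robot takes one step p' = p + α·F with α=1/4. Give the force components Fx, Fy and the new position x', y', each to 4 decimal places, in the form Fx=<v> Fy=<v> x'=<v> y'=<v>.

Fx=1.9881 Fy=3.9703 x'=-1.5030 y'=-8.0074

F_att = 1/2·(g−p) = 1/2·(4,8) = (2.0000,4.0000)
o1: d²=29 ≤ ρ²=60; F_rep = 5·(-2,-5)/29² = (-0.0119,-0.0297)
o2: d²=261 > ρ²=60 → inactive
o3: d²=490 > ρ²=60 → inactive
F = F_att + ΣF_rep = (1.9881,3.9703)
p' = p + 1/4·F = (-1.5030,-8.0074)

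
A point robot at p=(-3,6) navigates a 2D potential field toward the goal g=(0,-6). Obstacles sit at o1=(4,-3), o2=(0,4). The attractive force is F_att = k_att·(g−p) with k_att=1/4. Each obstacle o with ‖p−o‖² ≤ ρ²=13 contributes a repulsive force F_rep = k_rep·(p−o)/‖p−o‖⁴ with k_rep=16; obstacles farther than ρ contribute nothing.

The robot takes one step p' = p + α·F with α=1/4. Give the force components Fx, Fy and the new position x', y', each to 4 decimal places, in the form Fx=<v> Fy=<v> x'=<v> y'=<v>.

Fx=0.4660 Fy=-2.8107 x'=-2.8835 y'=5.2973

F_att = 1/4·(g−p) = 1/4·(3,-12) = (0.7500,-3.0000)
o1: d²=130 > ρ²=13 → inactive
o2: d²=13 ≤ ρ²=13; F_rep = 16·(-3,2)/13² = (-0.2840,0.1893)
F = F_att + ΣF_rep = (0.4660,-2.8107)
p' = p + 1/4·F = (-2.8835,5.2973)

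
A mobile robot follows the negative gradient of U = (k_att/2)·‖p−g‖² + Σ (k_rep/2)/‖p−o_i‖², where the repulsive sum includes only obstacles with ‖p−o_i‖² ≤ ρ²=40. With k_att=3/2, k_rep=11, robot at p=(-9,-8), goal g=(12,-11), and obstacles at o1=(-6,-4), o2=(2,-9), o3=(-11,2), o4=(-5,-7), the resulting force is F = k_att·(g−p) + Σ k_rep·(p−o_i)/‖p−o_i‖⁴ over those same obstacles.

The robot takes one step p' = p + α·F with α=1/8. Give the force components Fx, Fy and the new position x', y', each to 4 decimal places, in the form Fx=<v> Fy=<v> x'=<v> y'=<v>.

F_att = 3/2·(g−p) = 3/2·(21,-3) = (31.5000,-4.5000)
o1: d²=25 ≤ ρ²=40; F_rep = 11·(-3,-4)/25² = (-0.0528,-0.0704)
o2: d²=122 > ρ²=40 → inactive
o3: d²=104 > ρ²=40 → inactive
o4: d²=17 ≤ ρ²=40; F_rep = 11·(-4,-1)/17² = (-0.1522,-0.0381)
F = F_att + ΣF_rep = (31.2950,-4.6085)
p' = p + 1/8·F = (-5.0881,-8.5761)

Fx=31.2950 Fy=-4.6085 x'=-5.0881 y'=-8.5761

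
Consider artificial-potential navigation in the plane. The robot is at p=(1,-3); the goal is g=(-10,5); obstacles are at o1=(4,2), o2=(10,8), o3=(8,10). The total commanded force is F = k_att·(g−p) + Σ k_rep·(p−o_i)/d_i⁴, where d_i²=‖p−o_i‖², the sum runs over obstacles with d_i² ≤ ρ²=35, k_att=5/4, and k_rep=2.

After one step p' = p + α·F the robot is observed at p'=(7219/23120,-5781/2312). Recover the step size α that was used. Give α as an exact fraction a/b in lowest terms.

α = 1/20

F_att = 5/4·(g−p) = 5/4·(-11,8) = (-13.7500,10.0000)
o1: d²=34 ≤ ρ²=35; F_rep = 2·(-3,-5)/34² = (-0.0052,-0.0087)
o2: d²=202 > ρ²=35 → inactive
o3: d²=218 > ρ²=35 → inactive
F = F_att + ΣF_rep = (-13.7552,9.9913)
Δp = p'−p = (-0.6878,0.4996); α = Δx/Fx = (-15901/23120) / (-15901/1156) = 1/20
check: Δy/Fy = (1155/2312) / (5775/578) = 1/20 ✓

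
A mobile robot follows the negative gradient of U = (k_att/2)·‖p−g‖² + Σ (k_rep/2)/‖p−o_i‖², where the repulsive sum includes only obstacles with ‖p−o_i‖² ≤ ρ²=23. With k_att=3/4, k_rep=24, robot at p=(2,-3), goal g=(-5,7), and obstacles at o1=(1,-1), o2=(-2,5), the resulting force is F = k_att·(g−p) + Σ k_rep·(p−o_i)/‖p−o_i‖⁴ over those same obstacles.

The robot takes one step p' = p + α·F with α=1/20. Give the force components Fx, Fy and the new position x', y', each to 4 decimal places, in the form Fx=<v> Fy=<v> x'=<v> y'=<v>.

F_att = 3/4·(g−p) = 3/4·(-7,10) = (-5.2500,7.5000)
o1: d²=5 ≤ ρ²=23; F_rep = 24·(1,-2)/5² = (0.9600,-1.9200)
o2: d²=80 > ρ²=23 → inactive
F = F_att + ΣF_rep = (-4.2900,5.5800)
p' = p + 1/20·F = (1.7855,-2.7210)

Fx=-4.2900 Fy=5.5800 x'=1.7855 y'=-2.7210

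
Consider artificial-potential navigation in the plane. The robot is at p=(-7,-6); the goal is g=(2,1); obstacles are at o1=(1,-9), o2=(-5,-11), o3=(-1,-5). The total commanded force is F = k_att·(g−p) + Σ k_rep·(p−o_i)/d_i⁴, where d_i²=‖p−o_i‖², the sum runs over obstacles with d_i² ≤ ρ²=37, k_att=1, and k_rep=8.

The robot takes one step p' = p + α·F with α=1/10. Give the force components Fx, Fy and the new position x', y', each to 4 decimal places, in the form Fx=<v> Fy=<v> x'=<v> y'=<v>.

Fx=8.9459 Fy=7.0417 x'=-6.1054 y'=-5.2958

F_att = 1·(g−p) = 1·(9,7) = (9.0000,7.0000)
o1: d²=73 > ρ²=37 → inactive
o2: d²=29 ≤ ρ²=37; F_rep = 8·(-2,5)/29² = (-0.0190,0.0476)
o3: d²=37 ≤ ρ²=37; F_rep = 8·(-6,-1)/37² = (-0.0351,-0.0058)
F = F_att + ΣF_rep = (8.9459,7.0417)
p' = p + 1/10·F = (-6.1054,-5.2958)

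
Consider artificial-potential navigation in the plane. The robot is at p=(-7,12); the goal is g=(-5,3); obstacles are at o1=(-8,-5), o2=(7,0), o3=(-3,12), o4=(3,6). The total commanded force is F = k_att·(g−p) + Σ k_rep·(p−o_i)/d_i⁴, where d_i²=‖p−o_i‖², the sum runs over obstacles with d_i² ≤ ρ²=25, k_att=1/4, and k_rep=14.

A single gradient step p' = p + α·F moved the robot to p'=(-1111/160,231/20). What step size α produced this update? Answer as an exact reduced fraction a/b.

F_att = 1/4·(g−p) = 1/4·(2,-9) = (0.5000,-2.2500)
o1: d²=290 > ρ²=25 → inactive
o2: d²=340 > ρ²=25 → inactive
o3: d²=16 ≤ ρ²=25; F_rep = 14·(-4,0)/16² = (-0.2188,0.0000)
o4: d²=136 > ρ²=25 → inactive
F = F_att + ΣF_rep = (0.2812,-2.2500)
Δp = p'−p = (0.0563,-0.4500); α = Δx/Fx = (9/160) / (9/32) = 1/5
check: Δy/Fy = (-9/20) / (-9/4) = 1/5 ✓

α = 1/5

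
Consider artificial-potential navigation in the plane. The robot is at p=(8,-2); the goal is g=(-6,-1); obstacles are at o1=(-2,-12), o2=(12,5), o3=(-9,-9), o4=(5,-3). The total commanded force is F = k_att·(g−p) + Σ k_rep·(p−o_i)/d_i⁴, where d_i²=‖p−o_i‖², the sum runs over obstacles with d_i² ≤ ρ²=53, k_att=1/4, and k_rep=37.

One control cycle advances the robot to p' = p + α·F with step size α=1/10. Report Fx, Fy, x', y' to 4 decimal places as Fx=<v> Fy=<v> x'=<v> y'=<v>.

F_att = 1/4·(g−p) = 1/4·(-14,1) = (-3.5000,0.2500)
o1: d²=200 > ρ²=53 → inactive
o2: d²=65 > ρ²=53 → inactive
o3: d²=338 > ρ²=53 → inactive
o4: d²=10 ≤ ρ²=53; F_rep = 37·(3,1)/10² = (1.1100,0.3700)
F = F_att + ΣF_rep = (-2.3900,0.6200)
p' = p + 1/10·F = (7.7610,-1.9380)

Fx=-2.3900 Fy=0.6200 x'=7.7610 y'=-1.9380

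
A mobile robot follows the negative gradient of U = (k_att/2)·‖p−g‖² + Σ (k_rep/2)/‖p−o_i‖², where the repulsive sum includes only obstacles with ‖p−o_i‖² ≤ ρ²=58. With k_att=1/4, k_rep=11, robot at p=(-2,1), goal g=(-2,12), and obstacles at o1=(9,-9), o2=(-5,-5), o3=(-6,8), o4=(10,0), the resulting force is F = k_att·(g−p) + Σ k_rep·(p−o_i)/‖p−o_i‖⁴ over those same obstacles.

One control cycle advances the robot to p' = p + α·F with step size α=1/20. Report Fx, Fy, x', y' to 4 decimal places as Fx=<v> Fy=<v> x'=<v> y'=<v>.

F_att = 1/4·(g−p) = 1/4·(0,11) = (0.0000,2.7500)
o1: d²=221 > ρ²=58 → inactive
o2: d²=45 ≤ ρ²=58; F_rep = 11·(3,6)/45² = (0.0163,0.0326)
o3: d²=65 > ρ²=58 → inactive
o4: d²=145 > ρ²=58 → inactive
F = F_att + ΣF_rep = (0.0163,2.7826)
p' = p + 1/20·F = (-1.9992,1.1391)

Fx=0.0163 Fy=2.7826 x'=-1.9992 y'=1.1391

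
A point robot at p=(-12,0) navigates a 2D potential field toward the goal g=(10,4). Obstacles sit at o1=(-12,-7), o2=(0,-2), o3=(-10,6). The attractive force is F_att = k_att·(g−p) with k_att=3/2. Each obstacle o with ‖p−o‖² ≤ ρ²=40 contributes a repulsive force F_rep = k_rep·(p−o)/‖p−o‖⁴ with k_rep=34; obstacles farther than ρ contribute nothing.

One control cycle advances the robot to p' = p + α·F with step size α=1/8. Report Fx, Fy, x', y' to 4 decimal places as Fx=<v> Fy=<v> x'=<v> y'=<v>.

Fx=32.9575 Fy=5.8725 x'=-7.8803 y'=0.7341

F_att = 3/2·(g−p) = 3/2·(22,4) = (33.0000,6.0000)
o1: d²=49 > ρ²=40 → inactive
o2: d²=148 > ρ²=40 → inactive
o3: d²=40 ≤ ρ²=40; F_rep = 34·(-2,-6)/40² = (-0.0425,-0.1275)
F = F_att + ΣF_rep = (32.9575,5.8725)
p' = p + 1/8·F = (-7.8803,0.7341)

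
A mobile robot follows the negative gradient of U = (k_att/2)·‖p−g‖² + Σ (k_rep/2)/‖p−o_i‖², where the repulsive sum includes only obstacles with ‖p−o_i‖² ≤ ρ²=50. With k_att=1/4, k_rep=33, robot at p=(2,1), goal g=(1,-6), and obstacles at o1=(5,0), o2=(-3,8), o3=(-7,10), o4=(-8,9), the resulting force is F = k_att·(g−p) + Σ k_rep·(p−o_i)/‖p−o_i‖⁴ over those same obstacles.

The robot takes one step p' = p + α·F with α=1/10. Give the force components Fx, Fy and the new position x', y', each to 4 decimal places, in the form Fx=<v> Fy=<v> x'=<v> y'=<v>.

Fx=-1.2400 Fy=-1.4200 x'=1.8760 y'=0.8580

F_att = 1/4·(g−p) = 1/4·(-1,-7) = (-0.2500,-1.7500)
o1: d²=10 ≤ ρ²=50; F_rep = 33·(-3,1)/10² = (-0.9900,0.3300)
o2: d²=74 > ρ²=50 → inactive
o3: d²=162 > ρ²=50 → inactive
o4: d²=164 > ρ²=50 → inactive
F = F_att + ΣF_rep = (-1.2400,-1.4200)
p' = p + 1/10·F = (1.8760,0.8580)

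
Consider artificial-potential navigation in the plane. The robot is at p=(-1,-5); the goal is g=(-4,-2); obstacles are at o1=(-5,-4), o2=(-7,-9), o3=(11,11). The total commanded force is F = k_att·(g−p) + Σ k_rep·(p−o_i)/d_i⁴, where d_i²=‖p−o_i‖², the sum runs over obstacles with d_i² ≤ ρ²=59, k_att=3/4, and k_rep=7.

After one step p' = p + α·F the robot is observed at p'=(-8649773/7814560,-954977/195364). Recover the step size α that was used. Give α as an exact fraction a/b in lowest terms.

F_att = 3/4·(g−p) = 3/4·(-3,3) = (-2.2500,2.2500)
o1: d²=17 ≤ ρ²=59; F_rep = 7·(4,-1)/17² = (0.0969,-0.0242)
o2: d²=52 ≤ ρ²=59; F_rep = 7·(6,4)/52² = (0.0155,0.0104)
o3: d²=400 > ρ²=59 → inactive
F = F_att + ΣF_rep = (-2.1376,2.2361)
Δp = p'−p = (-0.1069,0.1118); α = Δx/Fx = (-835213/7814560) / (-835213/390728) = 1/20
check: Δy/Fy = (21843/195364) / (109215/48841) = 1/20 ✓

α = 1/20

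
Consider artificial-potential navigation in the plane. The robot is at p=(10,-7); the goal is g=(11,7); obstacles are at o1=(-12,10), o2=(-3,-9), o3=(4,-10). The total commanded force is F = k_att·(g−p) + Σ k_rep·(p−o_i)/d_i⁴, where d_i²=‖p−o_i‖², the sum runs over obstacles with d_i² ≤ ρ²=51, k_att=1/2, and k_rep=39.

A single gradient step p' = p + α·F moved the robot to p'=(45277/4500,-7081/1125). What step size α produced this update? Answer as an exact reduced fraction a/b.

α = 1/10

F_att = 1/2·(g−p) = 1/2·(1,14) = (0.5000,7.0000)
o1: d²=773 > ρ²=51 → inactive
o2: d²=173 > ρ²=51 → inactive
o3: d²=45 ≤ ρ²=51; F_rep = 39·(6,3)/45² = (0.1156,0.0578)
F = F_att + ΣF_rep = (0.6156,7.0578)
Δp = p'−p = (0.0616,0.7058); α = Δx/Fx = (277/4500) / (277/450) = 1/10
check: Δy/Fy = (794/1125) / (1588/225) = 1/10 ✓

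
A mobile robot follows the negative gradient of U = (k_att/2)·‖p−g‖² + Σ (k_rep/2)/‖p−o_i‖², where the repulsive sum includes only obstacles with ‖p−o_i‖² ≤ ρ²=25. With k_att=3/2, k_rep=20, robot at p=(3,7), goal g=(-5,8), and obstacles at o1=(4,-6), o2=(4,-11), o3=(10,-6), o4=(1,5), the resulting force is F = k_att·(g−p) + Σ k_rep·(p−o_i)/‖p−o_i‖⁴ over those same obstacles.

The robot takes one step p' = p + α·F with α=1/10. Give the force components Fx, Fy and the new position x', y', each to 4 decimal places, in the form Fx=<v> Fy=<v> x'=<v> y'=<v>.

F_att = 3/2·(g−p) = 3/2·(-8,1) = (-12.0000,1.5000)
o1: d²=170 > ρ²=25 → inactive
o2: d²=325 > ρ²=25 → inactive
o3: d²=218 > ρ²=25 → inactive
o4: d²=8 ≤ ρ²=25; F_rep = 20·(2,2)/8² = (0.6250,0.6250)
F = F_att + ΣF_rep = (-11.3750,2.1250)
p' = p + 1/10·F = (1.8625,7.2125)

Fx=-11.3750 Fy=2.1250 x'=1.8625 y'=7.2125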